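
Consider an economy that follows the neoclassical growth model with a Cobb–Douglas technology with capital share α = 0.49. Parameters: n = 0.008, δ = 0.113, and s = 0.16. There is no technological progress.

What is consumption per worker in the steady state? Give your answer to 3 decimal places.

c* ≈ 1.099

At the steady state, Δk = 0, so s·k^α = (n + δ)·k.
Dividing both sides by k: k^(1−α) = s / (n + δ).
k^0.51 = 0.16 / (0.008 + 0.113) = 0.16 / 0.121 = 1.3223
k* = 1.3223^(1/0.51) ≈ 1.7294
y* = (k*)^α = 1.7294^0.49 ≈ 1.3079
c* = (1 − s)·y* = (1 − 0.16) × 1.3079 ≈ 1.0986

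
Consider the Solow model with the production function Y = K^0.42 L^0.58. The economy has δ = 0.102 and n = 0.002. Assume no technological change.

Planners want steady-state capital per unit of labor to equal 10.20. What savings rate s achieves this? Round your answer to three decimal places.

In steady state, investment equals break-even investment: s·k^α = (n + δ)·k.
So s / (n + δ) = (k*)^(1−α) = 10.20^0.58 = 3.8458.
Therefore s = 3.8458 × (n + δ) = 3.8458 × 0.104 = 0.4000.

s ≈ 0.400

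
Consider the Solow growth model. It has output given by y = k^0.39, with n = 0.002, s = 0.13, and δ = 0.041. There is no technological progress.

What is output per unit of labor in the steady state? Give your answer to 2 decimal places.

y* = 2.03

At the steady state, Δk = 0, so s·k^α = (n + δ)·k.
Dividing both sides by k: k^(1−α) = s / (n + δ).
k^0.61 = 0.13 / (0.002 + 0.041) = 0.13 / 0.043 = 3.0233
k* = 3.0233^(1/0.61) ≈ 6.1330
y* = (k*)^α = 6.1330^0.39 ≈ 2.0286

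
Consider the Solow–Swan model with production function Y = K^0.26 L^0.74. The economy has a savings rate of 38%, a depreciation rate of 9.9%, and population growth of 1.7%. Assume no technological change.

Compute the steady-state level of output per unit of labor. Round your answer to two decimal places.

Steady state requires s·f(k) = (n + δ)·k, i.e. s·k^α = (n + δ)·k.
Rearranging, k^(1−α) = s / (n + δ).
k^0.74 = 0.38 / (0.017 + 0.099) = 0.38 / 0.116 = 3.2759
k* = 3.2759^(1/0.74) ≈ 4.9704
y* = (k*)^α = 4.9704^0.26 ≈ 1.5173

y* = 1.52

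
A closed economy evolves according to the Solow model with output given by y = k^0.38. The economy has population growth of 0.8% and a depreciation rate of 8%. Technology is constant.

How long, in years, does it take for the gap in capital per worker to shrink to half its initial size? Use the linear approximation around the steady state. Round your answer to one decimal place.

t_½ ≈ 12.7 years

Near the steady state the convergence rate is λ = (1 − α)(n + δ).
λ = (1 − 0.38) × 0.088 = 0.62 × 0.088 = 0.05456
Half-life = ln 2 / λ = 0.6931 / 0.05456 ≈ 12.70 years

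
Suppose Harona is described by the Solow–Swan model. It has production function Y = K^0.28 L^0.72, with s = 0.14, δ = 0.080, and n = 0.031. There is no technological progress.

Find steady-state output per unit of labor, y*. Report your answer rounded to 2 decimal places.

y* = 1.09

At the steady state, Δk = 0, so s·k^α = (n + δ)·k.
Dividing both sides by k: k^(1−α) = s / (n + δ).
k^0.72 = 0.14 / (0.031 + 0.080) = 0.14 / 0.111 = 1.2613
k* = 1.2613^(1/0.72) ≈ 1.3805
y* = (k*)^α = 1.3805^0.28 ≈ 1.0945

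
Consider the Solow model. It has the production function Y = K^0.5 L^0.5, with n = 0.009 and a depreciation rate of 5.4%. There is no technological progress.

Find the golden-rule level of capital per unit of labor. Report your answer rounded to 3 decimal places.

The golden rule sets f'(k) = n + δ, i.e. α·k^(α−1) = n + δ.
So k^(1−α) = α / (n + δ) = 0.5 / 0.063 = 7.9365.
k_gold = 7.9365^(1/0.5) ≈ 62.9880

k_gold ≈ 62.988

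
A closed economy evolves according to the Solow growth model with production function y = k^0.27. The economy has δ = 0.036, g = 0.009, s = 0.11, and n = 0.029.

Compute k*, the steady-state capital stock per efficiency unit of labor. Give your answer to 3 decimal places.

In steady state, investment equals break-even investment: s·k^α = (n + g + δ)·k.
Dividing both sides by k: k^(1−α) = s / (n + g + δ).
k^0.73 = 0.11 / (0.029 + 0.009 + 0.036) = 0.11 / 0.074 = 1.4865
k* = 1.4865^(1/0.73) ≈ 1.7212

k* ≈ 1.721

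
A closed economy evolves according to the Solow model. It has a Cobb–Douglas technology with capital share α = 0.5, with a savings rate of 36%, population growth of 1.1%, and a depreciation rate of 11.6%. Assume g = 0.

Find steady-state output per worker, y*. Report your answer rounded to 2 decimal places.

y* = 2.83

At the steady state, Δk = 0, so s·k^α = (n + δ)·k.
Dividing both sides by k: k^(1−α) = s / (n + δ).
k^0.5 = 0.36 / (0.011 + 0.116) = 0.36 / 0.127 = 2.8346
k* = 2.8346^(1/0.5) ≈ 8.0350
y* = (k*)^α = 8.0350^0.5 ≈ 2.8346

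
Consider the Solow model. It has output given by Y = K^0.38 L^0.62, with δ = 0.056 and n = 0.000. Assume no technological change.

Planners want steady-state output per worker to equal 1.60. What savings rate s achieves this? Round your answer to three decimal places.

At the steady state, Δk = 0, so s·k^α = (n + δ)·k.
Since y* = [s/(n + δ)]^(α/(1−α)), we have s/(n + δ) = (y*)^((1−α)/α) = 1.60^1.6316 = 2.1530.
Therefore s = 2.1530 × (n + δ) = 2.1530 × 0.056 = 0.1206.

s ≈ 0.121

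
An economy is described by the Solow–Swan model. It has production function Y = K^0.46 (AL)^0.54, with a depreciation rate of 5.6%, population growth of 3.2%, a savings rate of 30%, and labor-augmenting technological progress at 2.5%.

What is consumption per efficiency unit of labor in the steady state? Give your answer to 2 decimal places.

In steady state, investment equals break-even investment: s·k^α = (n + g + δ)·k.
Rearranging, k^(1−α) = s / (n + g + δ).
k^0.54 = 0.30 / (0.032 + 0.025 + 0.056) = 0.30 / 0.113 = 2.6549
k* = 2.6549^(1/0.54) ≈ 6.0992
y* = (k*)^α = 6.0992^0.46 ≈ 2.2973
c* = (1 − s)·y* = (1 − 0.30) × 2.2973 ≈ 1.6081

c* ≈ 1.61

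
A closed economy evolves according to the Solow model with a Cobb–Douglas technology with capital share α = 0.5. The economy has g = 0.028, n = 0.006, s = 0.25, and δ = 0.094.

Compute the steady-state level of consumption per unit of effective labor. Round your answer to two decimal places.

Steady state requires s·f(k) = (n + g + δ)·k, i.e. s·k^α = (n + g + δ)·k.
Rearranging, k^(1−α) = s / (n + g + δ).
k^0.5 = 0.25 / (0.006 + 0.028 + 0.094) = 0.25 / 0.128 = 1.9531
k* = 1.9531^(1/0.5) ≈ 3.8146
y* = (k*)^α = 3.8146^0.5 ≈ 1.9531
c* = (1 − s)·y* = (1 − 0.25) × 1.9531 ≈ 1.4648

c* ≈ 1.46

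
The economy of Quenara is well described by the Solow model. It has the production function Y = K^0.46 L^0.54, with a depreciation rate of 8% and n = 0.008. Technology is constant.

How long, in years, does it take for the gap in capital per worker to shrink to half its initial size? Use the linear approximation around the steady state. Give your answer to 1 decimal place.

Near the steady state the convergence rate is λ = (1 − α)(n + δ).
λ = (1 − 0.46) × 0.088 = 0.54 × 0.088 = 0.04752
Half-life = ln 2 / λ = 0.6931 / 0.04752 ≈ 14.59 years

t_½ ≈ 14.6 years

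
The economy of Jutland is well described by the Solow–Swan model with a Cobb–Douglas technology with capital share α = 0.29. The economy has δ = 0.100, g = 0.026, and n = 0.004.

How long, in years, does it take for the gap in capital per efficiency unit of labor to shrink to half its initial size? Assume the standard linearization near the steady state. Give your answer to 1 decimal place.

half-life ≈ 7.5 years

Near the steady state the convergence rate is λ = (1 − α)(n + g + δ).
λ = (1 − 0.29) × 0.130 = 0.71 × 0.130 = 0.0923
Half-life = ln 2 / λ = 0.6931 / 0.0923 ≈ 7.51 years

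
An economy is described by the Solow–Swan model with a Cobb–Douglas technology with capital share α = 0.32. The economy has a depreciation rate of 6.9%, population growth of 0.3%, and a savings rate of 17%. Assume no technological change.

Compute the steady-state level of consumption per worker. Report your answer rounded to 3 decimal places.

In steady state, investment equals break-even investment: s·k^α = (n + δ)·k.
Dividing both sides by k: k^(1−α) = s / (n + δ).
k^0.68 = 0.17 / (0.003 + 0.069) = 0.17 / 0.072 = 2.3611
k* = 2.3611^(1/0.68) ≈ 3.5375
y* = (k*)^α = 3.5375^0.32 ≈ 1.4982
c* = (1 − s)·y* = (1 − 0.17) × 1.4982 ≈ 1.2435

c* = 1.244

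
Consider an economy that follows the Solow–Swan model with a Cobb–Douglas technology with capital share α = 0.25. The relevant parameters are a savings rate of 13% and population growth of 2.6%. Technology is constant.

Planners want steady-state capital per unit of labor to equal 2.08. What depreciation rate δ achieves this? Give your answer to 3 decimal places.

δ ≈ 0.049

In steady state, investment equals break-even investment: s·k^α = (n + δ)·k.
So s / (n + δ) = (k*)^(1−α) = 2.08^0.75 = 1.7320.
Therefore n + δ = s / 1.7320 = 0.13 / 1.7320 = 0.0751, so δ = 0.0751 − 0.026 = 0.0491.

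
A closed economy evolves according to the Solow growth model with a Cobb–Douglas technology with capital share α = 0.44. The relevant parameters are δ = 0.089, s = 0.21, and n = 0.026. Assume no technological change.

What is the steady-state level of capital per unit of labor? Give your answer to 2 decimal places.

At the steady state, Δk = 0, so s·k^α = (n + δ)·k.
Dividing both sides by k: k^(1−α) = s / (n + δ).
k^0.56 = 0.21 / (0.026 + 0.089) = 0.21 / 0.115 = 1.8261
k* = 1.8261^(1/0.56) ≈ 2.9309

k* ≈ 2.93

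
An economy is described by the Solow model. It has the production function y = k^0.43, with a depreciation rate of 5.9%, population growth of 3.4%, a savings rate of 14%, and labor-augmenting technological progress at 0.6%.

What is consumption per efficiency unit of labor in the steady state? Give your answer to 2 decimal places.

c* = 1.12

Steady state requires s·f(k) = (n + g + δ)·k, i.e. s·k^α = (n + g + δ)·k.
Rearranging, k^(1−α) = s / (n + g + δ).
k^0.57 = 0.14 / (0.034 + 0.006 + 0.059) = 0.14 / 0.099 = 1.4141
k* = 1.4141^(1/0.57) ≈ 1.8365
y* = (k*)^α = 1.8365^0.43 ≈ 1.2987
c* = (1 − s)·y* = (1 − 0.14) × 1.2987 ≈ 1.1169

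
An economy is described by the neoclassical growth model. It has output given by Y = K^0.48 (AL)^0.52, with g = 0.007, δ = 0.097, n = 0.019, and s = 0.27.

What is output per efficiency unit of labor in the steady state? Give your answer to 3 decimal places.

y* = 2.066

Steady state requires s·f(k) = (n + g + δ)·k, i.e. s·k^α = (n + g + δ)·k.
Rearranging, k^(1−α) = s / (n + g + δ).
k^0.52 = 0.27 / (0.019 + 0.007 + 0.097) = 0.27 / 0.123 = 2.1951
k* = 2.1951^(1/0.52) ≈ 4.5357
y* = (k*)^α = 4.5357^0.48 ≈ 2.0663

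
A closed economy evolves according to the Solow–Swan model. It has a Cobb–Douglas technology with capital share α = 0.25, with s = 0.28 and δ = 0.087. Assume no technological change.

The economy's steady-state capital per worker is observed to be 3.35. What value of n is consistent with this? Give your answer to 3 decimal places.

In steady state, investment equals break-even investment: s·k^α = (n + δ)·k.
So s / (n + δ) = (k*)^(1−α) = 3.35^0.75 = 2.4762.
Therefore n + δ = s / 2.4762 = 0.28 / 2.4762 = 0.1131, so n = 0.1131 − 0.087 = 0.0261.

n ≈ 0.026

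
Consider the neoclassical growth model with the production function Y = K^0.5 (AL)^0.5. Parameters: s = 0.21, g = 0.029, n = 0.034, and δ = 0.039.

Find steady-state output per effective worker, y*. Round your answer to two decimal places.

In steady state, investment equals break-even investment: s·k^α = (n + g + δ)·k.
Dividing both sides by k: k^(1−α) = s / (n + g + δ).
k^0.5 = 0.21 / (0.034 + 0.029 + 0.039) = 0.21 / 0.102 = 2.0588
k* = 2.0588^(1/0.5) ≈ 4.2387
y* = (k*)^α = 4.2387^0.5 ≈ 2.0588

y* = 2.06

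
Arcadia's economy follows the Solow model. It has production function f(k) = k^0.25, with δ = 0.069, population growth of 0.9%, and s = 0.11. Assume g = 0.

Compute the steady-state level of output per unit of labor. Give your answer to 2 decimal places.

In steady state, investment equals break-even investment: s·k^α = (n + δ)·k.
Rearranging, k^(1−α) = s / (n + δ).
k^0.75 = 0.11 / (0.009 + 0.069) = 0.11 / 0.078 = 1.4103
k* = 1.4103^(1/0.75) ≈ 1.5815
y* = (k*)^α = 1.5815^0.25 ≈ 1.1214

y* ≈ 1.12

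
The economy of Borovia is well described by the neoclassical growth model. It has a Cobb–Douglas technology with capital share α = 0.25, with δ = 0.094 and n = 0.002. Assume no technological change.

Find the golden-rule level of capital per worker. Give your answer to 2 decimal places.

k_gold ≈ 3.58

The golden rule sets f'(k) = n + δ, i.e. α·k^(α−1) = n + δ.
So k^(1−α) = α / (n + δ) = 0.25 / 0.096 = 2.6042.
k_gold = 2.6042^(1/0.75) ≈ 3.5829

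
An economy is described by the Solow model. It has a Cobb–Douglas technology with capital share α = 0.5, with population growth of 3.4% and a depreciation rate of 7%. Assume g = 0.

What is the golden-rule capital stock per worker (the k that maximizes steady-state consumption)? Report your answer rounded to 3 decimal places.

The golden rule sets f'(k) = n + δ, i.e. α·k^(α−1) = n + δ.
So k^(1−α) = α / (n + δ) = 0.5 / 0.104 = 4.8077.
k_gold = 4.8077^(1/0.5) ≈ 23.1140

k_gold ≈ 23.114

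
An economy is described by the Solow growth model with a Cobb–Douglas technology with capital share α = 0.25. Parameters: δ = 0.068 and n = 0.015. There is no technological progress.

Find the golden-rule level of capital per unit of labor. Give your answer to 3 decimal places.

k_gold ≈ 4.350

The golden rule sets f'(k) = n + δ, i.e. α·k^(α−1) = n + δ.
So k^(1−α) = α / (n + δ) = 0.25 / 0.083 = 3.0120.
k_gold = 3.0120^(1/0.75) ≈ 4.3498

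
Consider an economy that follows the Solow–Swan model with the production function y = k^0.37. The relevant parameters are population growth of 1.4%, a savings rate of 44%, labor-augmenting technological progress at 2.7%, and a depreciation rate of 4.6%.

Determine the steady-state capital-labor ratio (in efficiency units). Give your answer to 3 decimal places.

k* ≈ 13.103

In steady state, investment equals break-even investment: s·k^α = (n + g + δ)·k.
Rearranging, k^(1−α) = s / (n + g + δ).
k^0.63 = 0.44 / (0.014 + 0.027 + 0.046) = 0.44 / 0.087 = 5.0575
k* = 5.0575^(1/0.63) ≈ 13.1026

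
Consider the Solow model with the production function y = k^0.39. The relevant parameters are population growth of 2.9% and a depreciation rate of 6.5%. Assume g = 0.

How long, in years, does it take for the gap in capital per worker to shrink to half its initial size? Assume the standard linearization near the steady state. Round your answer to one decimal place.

about 12.1 years

Near the steady state the convergence rate is λ = (1 − α)(n + δ).
λ = (1 − 0.39) × 0.094 = 0.61 × 0.094 = 0.05734
Half-life = ln 2 / λ = 0.6931 / 0.05734 ≈ 12.09 years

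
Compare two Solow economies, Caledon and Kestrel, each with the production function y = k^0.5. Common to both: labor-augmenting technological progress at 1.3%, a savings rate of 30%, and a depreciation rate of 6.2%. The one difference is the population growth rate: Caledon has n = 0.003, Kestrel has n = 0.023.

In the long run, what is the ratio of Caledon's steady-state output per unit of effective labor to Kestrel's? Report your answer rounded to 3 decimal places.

y*_C / y*_K ≈ 1.256

Steady-state y* = [s/(n + g + δ)]^(α/(1−α)), so the ratio is [ (s_C/(n + g + δ)_C) / (s_K/(n + g + δ)_K) ]^1.
s_C/(n + g + δ)_C = 0.30/0.078 = 3.8462; s_K/(n + g + δ)_K = 0.30/0.098 = 3.0612.
Ratio = (3.8462/3.0612)^1 = 1.2564^1 ≈ 1.2564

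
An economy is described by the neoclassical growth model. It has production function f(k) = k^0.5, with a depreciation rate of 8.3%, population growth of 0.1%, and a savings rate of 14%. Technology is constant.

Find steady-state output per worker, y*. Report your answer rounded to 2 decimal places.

y* ≈ 1.67

In steady state, investment equals break-even investment: s·k^α = (n + δ)·k.
Rearranging, k^(1−α) = s / (n + δ).
k^0.5 = 0.14 / (0.001 + 0.083) = 0.14 / 0.084 = 1.6667
k* = 1.6667^(1/0.5) ≈ 2.7779
y* = (k*)^α = 2.7779^0.5 ≈ 1.6667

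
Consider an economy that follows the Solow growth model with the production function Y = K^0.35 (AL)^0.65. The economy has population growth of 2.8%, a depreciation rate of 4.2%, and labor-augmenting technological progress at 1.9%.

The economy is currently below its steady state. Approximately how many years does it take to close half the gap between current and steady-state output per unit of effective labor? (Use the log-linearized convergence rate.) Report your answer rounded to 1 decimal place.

Near the steady state the convergence rate is λ = (1 − α)(n + g + δ).
λ = (1 − 0.35) × 0.089 = 0.65 × 0.089 = 0.05785
Half-life = ln 2 / λ = 0.6931 / 0.05785 ≈ 11.98 years

about 12.0 years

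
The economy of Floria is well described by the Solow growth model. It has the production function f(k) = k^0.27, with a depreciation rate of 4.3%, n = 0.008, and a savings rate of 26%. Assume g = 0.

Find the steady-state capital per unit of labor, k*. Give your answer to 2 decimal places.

k* ≈ 9.31

At the steady state, Δk = 0, so s·k^α = (n + δ)·k.
Dividing both sides by k: k^(1−α) = s / (n + δ).
k^0.73 = 0.26 / (0.008 + 0.043) = 0.26 / 0.051 = 5.0980
k* = 5.0980^(1/0.73) ≈ 9.3120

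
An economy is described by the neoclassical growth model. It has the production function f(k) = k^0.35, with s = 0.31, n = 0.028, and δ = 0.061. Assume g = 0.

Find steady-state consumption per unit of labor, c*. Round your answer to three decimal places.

Steady state requires s·f(k) = (n + δ)·k, i.e. s·k^α = (n + δ)·k.
Rearranging, k^(1−α) = s / (n + δ).
k^0.65 = 0.31 / (0.028 + 0.061) = 0.31 / 0.089 = 3.4831
k* = 3.4831^(1/0.65) ≈ 6.8201
y* = (k*)^α = 6.8201^0.35 ≈ 1.9581
c* = (1 − s)·y* = (1 − 0.31) × 1.9581 ≈ 1.3511

c* = 1.351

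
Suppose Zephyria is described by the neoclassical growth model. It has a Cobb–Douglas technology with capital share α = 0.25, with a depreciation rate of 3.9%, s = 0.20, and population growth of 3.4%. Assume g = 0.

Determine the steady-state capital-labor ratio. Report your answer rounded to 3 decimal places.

k* = 3.834

In steady state, investment equals break-even investment: s·k^α = (n + δ)·k.
Rearranging, k^(1−α) = s / (n + δ).
k^0.75 = 0.20 / (0.034 + 0.039) = 0.20 / 0.073 = 2.7397
k* = 2.7397^(1/0.75) ≈ 3.8336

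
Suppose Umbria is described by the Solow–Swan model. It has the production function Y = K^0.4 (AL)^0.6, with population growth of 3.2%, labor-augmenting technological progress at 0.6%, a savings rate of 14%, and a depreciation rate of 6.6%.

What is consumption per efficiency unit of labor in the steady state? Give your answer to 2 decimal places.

Steady state requires s·f(k) = (n + g + δ)·k, i.e. s·k^α = (n + g + δ)·k.
Dividing both sides by k: k^(1−α) = s / (n + g + δ).
k^0.6 = 0.14 / (0.032 + 0.006 + 0.066) = 0.14 / 0.104 = 1.3462
k* = 1.3462^(1/0.6) ≈ 1.6413
y* = (k*)^α = 1.6413^0.4 ≈ 1.2192
c* = (1 − s)·y* = (1 − 0.14) × 1.2192 ≈ 1.0485

c* ≈ 1.05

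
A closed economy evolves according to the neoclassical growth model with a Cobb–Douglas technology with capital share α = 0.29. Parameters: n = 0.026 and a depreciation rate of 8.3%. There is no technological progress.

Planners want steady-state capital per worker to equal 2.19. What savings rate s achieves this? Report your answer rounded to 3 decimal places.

s ≈ 0.190

In steady state, investment equals break-even investment: s·k^α = (n + δ)·k.
So s / (n + δ) = (k*)^(1−α) = 2.19^0.71 = 1.7447.
Therefore s = 1.7447 × (n + δ) = 1.7447 × 0.109 = 0.1902.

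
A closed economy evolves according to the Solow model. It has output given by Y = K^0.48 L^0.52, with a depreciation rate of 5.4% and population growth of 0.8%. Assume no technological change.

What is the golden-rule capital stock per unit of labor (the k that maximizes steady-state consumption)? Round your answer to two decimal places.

The golden rule sets f'(k) = n + δ, i.e. α·k^(α−1) = n + δ.
So k^(1−α) = α / (n + δ) = 0.48 / 0.062 = 7.7419.
k_gold = 7.7419^(1/0.52) ≈ 51.2062

k_gold ≈ 51.21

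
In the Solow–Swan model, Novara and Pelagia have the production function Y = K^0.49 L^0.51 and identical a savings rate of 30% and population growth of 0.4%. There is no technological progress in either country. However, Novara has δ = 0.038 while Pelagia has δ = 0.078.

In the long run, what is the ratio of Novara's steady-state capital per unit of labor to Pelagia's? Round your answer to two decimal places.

Steady-state k* = [s/(n + δ)]^(1/(1−α)), so the ratio is [ (s_N/(n + δ)_N) / (s_P/(n + δ)_P) ]^1.9608.
s_N/(n + δ)_N = 0.30/0.042 = 7.1429; s_P/(n + δ)_P = 0.30/0.082 = 3.6585.
Ratio = (7.1429/3.6585)^1.9608 = 1.9524^1.9608 ≈ 3.7132

k*_N / k*_P ≈ 3.71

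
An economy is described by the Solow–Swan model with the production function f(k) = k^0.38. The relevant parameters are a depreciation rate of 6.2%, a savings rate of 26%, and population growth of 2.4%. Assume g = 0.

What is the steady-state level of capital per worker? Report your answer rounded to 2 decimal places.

k* = 5.96

At the steady state, Δk = 0, so s·k^α = (n + δ)·k.
Dividing both sides by k: k^(1−α) = s / (n + δ).
k^0.62 = 0.26 / (0.024 + 0.062) = 0.26 / 0.086 = 3.0233
k* = 3.0233^(1/0.62) ≈ 5.9562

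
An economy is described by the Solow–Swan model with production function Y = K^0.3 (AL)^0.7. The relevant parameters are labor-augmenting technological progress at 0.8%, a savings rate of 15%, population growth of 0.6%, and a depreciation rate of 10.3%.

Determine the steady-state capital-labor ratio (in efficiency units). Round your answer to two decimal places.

In steady state, investment equals break-even investment: s·k^α = (n + g + δ)·k.
Rearranging, k^(1−α) = s / (n + g + δ).
k^0.7 = 0.15 / (0.006 + 0.008 + 0.103) = 0.15 / 0.117 = 1.2821
k* = 1.2821^(1/0.7) ≈ 1.4262

k* = 1.43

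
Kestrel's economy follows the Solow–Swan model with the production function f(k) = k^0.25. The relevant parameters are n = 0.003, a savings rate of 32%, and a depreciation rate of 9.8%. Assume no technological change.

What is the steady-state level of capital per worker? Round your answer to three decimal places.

k* = 4.653

At the steady state, Δk = 0, so s·k^α = (n + δ)·k.
Dividing both sides by k: k^(1−α) = s / (n + δ).
k^0.75 = 0.32 / (0.003 + 0.098) = 0.32 / 0.101 = 3.1683
k* = 3.1683^(1/0.75) ≈ 4.6534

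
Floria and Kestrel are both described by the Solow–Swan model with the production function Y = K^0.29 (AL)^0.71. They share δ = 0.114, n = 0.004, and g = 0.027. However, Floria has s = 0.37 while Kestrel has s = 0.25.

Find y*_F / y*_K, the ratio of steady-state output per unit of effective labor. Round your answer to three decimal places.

ratio ≈ 1.174

Steady-state y* = [s/(n + g + δ)]^(α/(1−α)), so the ratio is [ (s_F/(n + g + δ)_F) / (s_K/(n + g + δ)_K) ]^0.4085.
s_F/(n + g + δ)_F = 0.37/0.145 = 2.5517; s_K/(n + g + δ)_K = 0.25/0.145 = 1.7241.
Ratio = (2.5517/1.7241)^0.4085 = 1.4800^0.4085 ≈ 1.1737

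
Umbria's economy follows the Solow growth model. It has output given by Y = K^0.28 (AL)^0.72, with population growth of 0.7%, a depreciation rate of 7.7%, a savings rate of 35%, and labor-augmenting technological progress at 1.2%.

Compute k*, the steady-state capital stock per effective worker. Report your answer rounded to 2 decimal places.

Steady state requires s·f(k) = (n + g + δ)·k, i.e. s·k^α = (n + g + δ)·k.
Rearranging, k^(1−α) = s / (n + g + δ).
k^0.72 = 0.35 / (0.007 + 0.012 + 0.077) = 0.35 / 0.096 = 3.6458
k* = 3.6458^(1/0.72) ≈ 6.0293

k* = 6.03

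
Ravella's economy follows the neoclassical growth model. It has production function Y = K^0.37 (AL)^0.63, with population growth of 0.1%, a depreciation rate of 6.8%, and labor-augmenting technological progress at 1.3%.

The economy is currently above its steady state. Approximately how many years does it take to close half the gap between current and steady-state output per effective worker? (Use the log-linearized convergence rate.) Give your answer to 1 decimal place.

about 13.4 years

Near the steady state the convergence rate is λ = (1 − α)(n + g + δ).
λ = (1 − 0.37) × 0.082 = 0.63 × 0.082 = 0.05166
Half-life = ln 2 / λ = 0.6931 / 0.05166 ≈ 13.42 years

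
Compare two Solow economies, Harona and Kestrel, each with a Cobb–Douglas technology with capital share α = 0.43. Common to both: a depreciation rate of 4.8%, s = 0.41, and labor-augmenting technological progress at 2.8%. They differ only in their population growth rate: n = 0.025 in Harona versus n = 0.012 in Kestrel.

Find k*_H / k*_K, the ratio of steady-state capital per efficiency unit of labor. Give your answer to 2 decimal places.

ratio ≈ 0.79

Steady-state k* = [s/(n + g + δ)]^(1/(1−α)), so the ratio is [ (s_H/(n + g + δ)_H) / (s_K/(n + g + δ)_K) ]^1.7544.
s_H/(n + g + δ)_H = 0.41/0.101 = 4.0594; s_K/(n + g + δ)_K = 0.41/0.088 = 4.6591.
Ratio = (4.0594/4.6591)^1.7544 = 0.8713^1.7544 ≈ 0.7853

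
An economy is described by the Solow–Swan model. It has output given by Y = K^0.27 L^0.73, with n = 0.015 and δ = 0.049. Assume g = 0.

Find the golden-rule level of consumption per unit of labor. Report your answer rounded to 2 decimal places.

c_gold ≈ 1.24

At the golden rule, f'(k) = n + δ, so α·k^(α−1) = n + δ and k_gold = (α/(n + δ))^(1/(1−α)).
k_gold = (0.27/0.064)^(1/0.73) = 4.2188^1.3699 ≈ 7.1853
c_gold = f(k_gold) − (n + δ)·k_gold = 1.7031 − 0.064×7.1853 ≈ 1.2432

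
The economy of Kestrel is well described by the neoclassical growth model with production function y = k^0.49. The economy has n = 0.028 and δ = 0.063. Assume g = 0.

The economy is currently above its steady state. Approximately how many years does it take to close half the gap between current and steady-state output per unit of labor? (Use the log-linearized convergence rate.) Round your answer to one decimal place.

half-life ≈ 14.9 years

Near the steady state the convergence rate is λ = (1 − α)(n + δ).
λ = (1 − 0.49) × 0.091 = 0.51 × 0.091 = 0.04641
Half-life = ln 2 / λ = 0.6931 / 0.04641 ≈ 14.93 years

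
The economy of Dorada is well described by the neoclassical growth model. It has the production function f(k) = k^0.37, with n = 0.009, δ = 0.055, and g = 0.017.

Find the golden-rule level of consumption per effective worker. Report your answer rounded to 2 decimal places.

At the golden rule, f'(k) = n + g + δ, so α·k^(α−1) = n + g + δ and k_gold = (α/(n + g + δ))^(1/(1−α)).
k_gold = (0.37/0.081)^(1/0.63) = 4.5679^1.5873 ≈ 11.1473
c_gold = f(k_gold) − (n + g + δ)·k_gold = 2.4404 − 0.081×11.1473 ≈ 1.5375

c_gold ≈ 1.54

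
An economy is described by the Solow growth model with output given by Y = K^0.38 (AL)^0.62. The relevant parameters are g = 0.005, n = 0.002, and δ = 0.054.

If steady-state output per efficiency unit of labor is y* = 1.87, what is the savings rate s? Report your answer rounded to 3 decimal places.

s ≈ 0.169

In steady state, investment equals break-even investment: s·k^α = (n + g + δ)·k.
Since y* = [s/(n + g + δ)]^(α/(1−α)), we have s/(n + g + δ) = (y*)^((1−α)/α) = 1.87^1.6316 = 2.7767.
Therefore s = 2.7767 × (n + g + δ) = 2.7767 × 0.061 = 0.1694.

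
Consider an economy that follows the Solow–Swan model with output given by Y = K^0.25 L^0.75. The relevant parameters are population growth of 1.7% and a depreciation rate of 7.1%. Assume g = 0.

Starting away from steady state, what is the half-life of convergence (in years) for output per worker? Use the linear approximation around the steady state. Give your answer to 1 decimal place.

Near the steady state the convergence rate is λ = (1 − α)(n + δ).
λ = (1 − 0.25) × 0.088 = 0.75 × 0.088 = 0.0660
Half-life = ln 2 / λ = 0.6931 / 0.0660 ≈ 10.50 years

about 10.5 years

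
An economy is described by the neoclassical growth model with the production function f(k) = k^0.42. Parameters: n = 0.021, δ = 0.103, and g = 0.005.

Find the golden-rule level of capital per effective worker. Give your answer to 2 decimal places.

The golden rule sets f'(k) = n + g + δ, i.e. α·k^(α−1) = n + g + δ.
So k^(1−α) = α / (n + g + δ) = 0.42 / 0.129 = 3.2558.
k_gold = 3.2558^(1/0.58) ≈ 7.6541

k_gold ≈ 7.65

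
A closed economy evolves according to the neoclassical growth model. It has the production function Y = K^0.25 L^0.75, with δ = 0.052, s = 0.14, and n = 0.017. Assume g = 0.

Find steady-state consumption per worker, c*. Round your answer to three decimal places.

c* = 1.089

In steady state, investment equals break-even investment: s·k^α = (n + δ)·k.
Dividing both sides by k: k^(1−α) = s / (n + δ).
k^0.75 = 0.14 / (0.017 + 0.052) = 0.14 / 0.069 = 2.0290
k* = 2.0290^(1/0.75) ≈ 2.5687
y* = (k*)^α = 2.5687^0.25 ≈ 1.2660
c* = (1 − s)·y* = (1 − 0.14) × 1.2660 ≈ 1.0888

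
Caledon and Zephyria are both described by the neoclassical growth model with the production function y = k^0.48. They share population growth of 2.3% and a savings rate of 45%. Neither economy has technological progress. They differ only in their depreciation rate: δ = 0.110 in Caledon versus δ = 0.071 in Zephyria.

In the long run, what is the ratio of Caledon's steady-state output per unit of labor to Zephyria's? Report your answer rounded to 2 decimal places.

ratio ≈ 0.73

Steady-state y* = [s/(n + δ)]^(α/(1−α)), so the ratio is [ (s_C/(n + δ)_C) / (s_Z/(n + δ)_Z) ]^0.9231.
s_C/(n + δ)_C = 0.45/0.133 = 3.3835; s_Z/(n + δ)_Z = 0.45/0.094 = 4.7872.
Ratio = (3.3835/4.7872)^0.9231 = 0.7068^0.9231 ≈ 0.7259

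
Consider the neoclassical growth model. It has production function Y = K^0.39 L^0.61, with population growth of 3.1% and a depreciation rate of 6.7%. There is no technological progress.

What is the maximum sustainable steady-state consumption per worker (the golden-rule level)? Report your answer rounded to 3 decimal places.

c_gold ≈ 1.475

At the golden rule, f'(k) = n + δ, so α·k^(α−1) = n + δ and k_gold = (α/(n + δ))^(1/(1−α)).
k_gold = (0.39/0.098)^(1/0.61) = 3.9796^1.6393 ≈ 9.6231
c_gold = f(k_gold) − (n + δ)·k_gold = 2.4182 − 0.098×9.6231 ≈ 1.4751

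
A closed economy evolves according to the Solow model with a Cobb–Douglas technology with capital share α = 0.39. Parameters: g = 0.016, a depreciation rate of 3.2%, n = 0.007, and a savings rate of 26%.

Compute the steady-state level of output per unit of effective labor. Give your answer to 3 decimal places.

y* = 2.700

Steady state requires s·f(k) = (n + g + δ)·k, i.e. s·k^α = (n + g + δ)·k.
Rearranging, k^(1−α) = s / (n + g + δ).
k^0.61 = 0.26 / (0.007 + 0.016 + 0.032) = 0.26 / 0.055 = 4.7273
k* = 4.7273^(1/0.61) ≈ 12.7621
y* = (k*)^α = 12.7621^0.39 ≈ 2.6997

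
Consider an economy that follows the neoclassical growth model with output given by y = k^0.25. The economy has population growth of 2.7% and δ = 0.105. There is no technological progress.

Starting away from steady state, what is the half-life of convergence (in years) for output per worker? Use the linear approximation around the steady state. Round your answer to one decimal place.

half-life ≈ 7.0 years

Near the steady state the convergence rate is λ = (1 − α)(n + δ).
λ = (1 − 0.25) × 0.132 = 0.75 × 0.132 = 0.0990
Half-life = ln 2 / λ = 0.6931 / 0.0990 ≈ 7.00 years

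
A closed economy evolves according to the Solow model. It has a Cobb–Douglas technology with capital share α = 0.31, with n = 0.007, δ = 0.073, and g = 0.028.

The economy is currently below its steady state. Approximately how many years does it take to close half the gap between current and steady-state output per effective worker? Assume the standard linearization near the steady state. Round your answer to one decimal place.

Near the steady state the convergence rate is λ = (1 − α)(n + g + δ).
λ = (1 − 0.31) × 0.108 = 0.69 × 0.108 = 0.07452
Half-life = ln 2 / λ = 0.6931 / 0.07452 ≈ 9.30 years

half-life ≈ 9.3 years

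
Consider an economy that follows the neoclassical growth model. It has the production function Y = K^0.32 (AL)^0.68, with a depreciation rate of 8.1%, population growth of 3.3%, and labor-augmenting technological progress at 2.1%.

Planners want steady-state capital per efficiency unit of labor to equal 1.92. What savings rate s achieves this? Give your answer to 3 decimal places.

Steady state requires s·f(k) = (n + g + δ)·k, i.e. s·k^α = (n + g + δ)·k.
So s / (n + g + δ) = (k*)^(1−α) = 1.92^0.68 = 1.5583.
Therefore s = 1.5583 × (n + g + δ) = 1.5583 × 0.135 = 0.2104.

s ≈ 0.210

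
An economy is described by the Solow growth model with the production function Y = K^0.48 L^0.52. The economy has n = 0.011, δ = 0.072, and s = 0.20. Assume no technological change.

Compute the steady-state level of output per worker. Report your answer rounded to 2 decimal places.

y* ≈ 2.25

In steady state, investment equals break-even investment: s·k^α = (n + δ)·k.
Rearranging, k^(1−α) = s / (n + δ).
k^0.52 = 0.20 / (0.011 + 0.072) = 0.20 / 0.083 = 2.4096
k* = 2.4096^(1/0.52) ≈ 5.4264
y* = (k*)^α = 5.4264^0.48 ≈ 2.2520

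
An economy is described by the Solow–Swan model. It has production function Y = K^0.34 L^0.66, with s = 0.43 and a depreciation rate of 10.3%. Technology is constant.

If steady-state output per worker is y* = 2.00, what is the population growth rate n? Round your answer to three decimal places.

n ≈ 0.009

At the steady state, Δk = 0, so s·k^α = (n + δ)·k.
Since y* = [s/(n + δ)]^(α/(1−α)), we have s/(n + δ) = (y*)^((1−α)/α) = 2.00^1.9412 = 3.8402.
Therefore n + δ = s / 3.8402 = 0.43 / 3.8402 = 0.1120, so n = 0.1120 − 0.103 = 0.0090.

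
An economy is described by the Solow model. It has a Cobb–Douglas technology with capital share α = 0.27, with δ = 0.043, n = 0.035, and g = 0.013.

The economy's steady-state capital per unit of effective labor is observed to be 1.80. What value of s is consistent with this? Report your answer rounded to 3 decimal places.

At the steady state, Δk = 0, so s·k^α = (n + g + δ)·k.
So s / (n + g + δ) = (k*)^(1−α) = 1.80^0.73 = 1.5359.
Therefore s = 1.5359 × (n + g + δ) = 1.5359 × 0.091 = 0.1398.

s ≈ 0.140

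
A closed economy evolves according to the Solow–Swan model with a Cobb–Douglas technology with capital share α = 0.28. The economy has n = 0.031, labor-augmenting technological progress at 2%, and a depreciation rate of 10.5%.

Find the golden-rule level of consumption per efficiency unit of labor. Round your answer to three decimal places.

At the golden rule, f'(k) = n + g + δ, so α·k^(α−1) = n + g + δ and k_gold = (α/(n + g + δ))^(1/(1−α)).
k_gold = (0.28/0.156)^(1/0.72) = 1.7949^1.3889 ≈ 2.2534
c_gold = f(k_gold) − (n + g + δ)·k_gold = 1.2554 − 0.156×2.2534 ≈ 0.9039

c_gold ≈ 0.904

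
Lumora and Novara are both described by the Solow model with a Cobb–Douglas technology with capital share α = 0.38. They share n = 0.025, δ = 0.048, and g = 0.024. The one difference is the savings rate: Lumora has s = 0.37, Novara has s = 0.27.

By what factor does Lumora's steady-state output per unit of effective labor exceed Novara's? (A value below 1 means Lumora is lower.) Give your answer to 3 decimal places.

ratio ≈ 1.213

Steady-state y* = [s/(n + g + δ)]^(α/(1−α)), so the ratio is [ (s_L/(n + g + δ)_L) / (s_N/(n + g + δ)_N) ]^0.6129.
s_L/(n + g + δ)_L = 0.37/0.097 = 3.8144; s_N/(n + g + δ)_N = 0.27/0.097 = 2.7835.
Ratio = (3.8144/2.7835)^0.6129 = 1.3704^0.6129 ≈ 1.2130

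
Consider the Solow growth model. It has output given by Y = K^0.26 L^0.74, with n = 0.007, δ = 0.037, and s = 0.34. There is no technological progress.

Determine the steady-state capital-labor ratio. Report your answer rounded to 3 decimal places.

k* = 15.850

In steady state, investment equals break-even investment: s·k^α = (n + δ)·k.
Dividing both sides by k: k^(1−α) = s / (n + δ).
k^0.74 = 0.34 / (0.007 + 0.037) = 0.34 / 0.044 = 7.7273
k* = 7.7273^(1/0.74) ≈ 15.8503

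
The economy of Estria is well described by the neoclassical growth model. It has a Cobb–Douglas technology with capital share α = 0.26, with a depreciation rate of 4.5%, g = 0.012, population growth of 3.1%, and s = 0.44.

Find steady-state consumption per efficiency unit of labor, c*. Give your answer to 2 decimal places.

c* ≈ 0.99

Steady state requires s·f(k) = (n + g + δ)·k, i.e. s·k^α = (n + g + δ)·k.
Rearranging, k^(1−α) = s / (n + g + δ).
k^0.74 = 0.44 / (0.031 + 0.012 + 0.045) = 0.44 / 0.088 = 5.0000
k* = 5.0000^(1/0.74) ≈ 8.8014
y* = (k*)^α = 8.8014^0.26 ≈ 1.7603
c* = (1 − s)·y* = (1 − 0.44) × 1.7603 ≈ 0.9858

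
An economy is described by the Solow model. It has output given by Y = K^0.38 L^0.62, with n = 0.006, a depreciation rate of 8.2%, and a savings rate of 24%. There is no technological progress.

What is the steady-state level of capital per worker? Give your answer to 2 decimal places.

At the steady state, Δk = 0, so s·k^α = (n + δ)·k.
Rearranging, k^(1−α) = s / (n + δ).
k^0.62 = 0.24 / (0.006 + 0.082) = 0.24 / 0.088 = 2.7273
k* = 2.7273^(1/0.62) ≈ 5.0442

k* ≈ 5.04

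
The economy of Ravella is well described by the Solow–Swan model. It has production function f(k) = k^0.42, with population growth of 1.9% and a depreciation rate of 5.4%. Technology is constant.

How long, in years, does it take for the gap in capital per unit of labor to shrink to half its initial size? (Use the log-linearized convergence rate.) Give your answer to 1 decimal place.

about 16.4 years

Near the steady state the convergence rate is λ = (1 − α)(n + δ).
λ = (1 − 0.42) × 0.073 = 0.58 × 0.073 = 0.04234
Half-life = ln 2 / λ = 0.6931 / 0.04234 ≈ 16.37 years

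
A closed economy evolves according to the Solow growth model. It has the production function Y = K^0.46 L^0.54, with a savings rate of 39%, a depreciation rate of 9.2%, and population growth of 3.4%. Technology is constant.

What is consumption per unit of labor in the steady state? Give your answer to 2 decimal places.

At the steady state, Δk = 0, so s·k^α = (n + δ)·k.
Dividing both sides by k: k^(1−α) = s / (n + δ).
k^0.54 = 0.39 / (0.034 + 0.092) = 0.39 / 0.126 = 3.0952
k* = 3.0952^(1/0.54) ≈ 8.1037
y* = (k*)^α = 8.1037^0.46 ≈ 2.6181
c* = (1 − s)·y* = (1 − 0.39) × 2.6181 ≈ 1.5970

c* ≈ 1.60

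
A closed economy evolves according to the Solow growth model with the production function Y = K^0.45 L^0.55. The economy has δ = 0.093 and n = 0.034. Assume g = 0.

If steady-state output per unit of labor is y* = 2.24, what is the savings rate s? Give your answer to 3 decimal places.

s ≈ 0.340

In steady state, investment equals break-even investment: s·k^α = (n + δ)·k.
Since y* = [s/(n + δ)]^(α/(1−α)), we have s/(n + δ) = (y*)^((1−α)/α) = 2.24^1.2222 = 2.6796.
Therefore s = 2.6796 × (n + δ) = 2.6796 × 0.127 = 0.3403.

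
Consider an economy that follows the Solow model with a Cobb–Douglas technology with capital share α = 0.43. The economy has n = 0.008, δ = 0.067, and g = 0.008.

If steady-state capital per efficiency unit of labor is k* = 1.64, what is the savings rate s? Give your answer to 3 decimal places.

s ≈ 0.110

In steady state, investment equals break-even investment: s·k^α = (n + g + δ)·k.
So s / (n + g + δ) = (k*)^(1−α) = 1.64^0.57 = 1.3257.
Therefore s = 1.3257 × (n + g + δ) = 1.3257 × 0.083 = 0.1100.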